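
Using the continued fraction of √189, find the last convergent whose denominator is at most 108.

√189 = [13; 1, 2, 1, 26, …] (period length 4).
Convergents:
  p_0/q_0 = 13/1
  p_1/q_1 = 14/1
  p_2/q_2 = 41/3
  p_3/q_3 = 55/4
  p_4/q_4 = 1471/107
  p_5/q_5 = 1526/111
q_4 = 107 ≤ 108 < 111 = q_5, so the answer is 1471/107.

1471/107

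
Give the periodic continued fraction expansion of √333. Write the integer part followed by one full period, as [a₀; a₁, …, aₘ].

[18; 4, 36]

a₀ = ⌊√333⌋ = 18.
With m₀=0, d₀=1 and mₖ₊₁ = dₖaₖ − mₖ, dₖ₊₁ = (n − mₖ₊₁²)/dₖ, aₖ₊₁ = ⌊(a₀+mₖ₊₁)/dₖ₊₁⌋:
  k=1: m=18, d=9, a=4
  k=2: m=18, d=1, a=36
d=1 and a=2a₀=36 at k=2, so the next step gives (m, d) = (18, 9) again — its k=1 value — and the period has length 2.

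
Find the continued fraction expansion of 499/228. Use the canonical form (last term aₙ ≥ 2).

[2; 5, 3, 3, 4]

499 = 2*228 + 43
228 = 5*43 + 13
43 = 3*13 + 4
13 = 3*4 + 1
4 = 4*1 + 0  (stop)
So 499/228 = [2; 5, 3, 3, 4].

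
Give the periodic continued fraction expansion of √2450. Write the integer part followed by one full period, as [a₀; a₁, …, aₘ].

a₀ = ⌊√2450⌋ = 49.
With m₀=0, d₀=1 and mₖ₊₁ = dₖaₖ − mₖ, dₖ₊₁ = (n − mₖ₊₁²)/dₖ, aₖ₊₁ = ⌊(a₀+mₖ₊₁)/dₖ₊₁⌋:
  k=1: m=49, d=49, a=2
  k=2: m=49, d=1, a=98
d=1 and a=2a₀=98 at k=2, so the next step gives (m, d) = (49, 49) again — its k=1 value — and the period has length 2.

[49; 2, 98]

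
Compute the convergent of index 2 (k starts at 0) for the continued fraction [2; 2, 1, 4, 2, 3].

Using pₖ = aₖpₖ₋₁ + pₖ₋₂, qₖ = aₖqₖ₋₁ + qₖ₋₂ (with p₋₁=1, p₋₂=0, q₋₁=0, q₋₂=1):
  k=0: a=2, p=2, q=1
  k=1: a=2, p=5, q=2
  k=2: a=1, p=7, q=3

7/3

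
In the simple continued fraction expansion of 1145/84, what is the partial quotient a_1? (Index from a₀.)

1145 = 13·84 + 53   →  a_0 = 13
84 = 1·53 + 31   →  a_1 = 1

1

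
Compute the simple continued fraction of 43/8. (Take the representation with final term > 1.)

[5; 2, 1, 2]

43 = 5*8 + 3
8 = 2*3 + 2
3 = 1*2 + 1
2 = 2*1 + 0  (stop)
So 43/8 = [5; 2, 1, 2].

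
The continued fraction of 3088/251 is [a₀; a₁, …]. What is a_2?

3

3088 = 12·251 + 76   →  a_0 = 12
251 = 3·76 + 23   →  a_1 = 3
76 = 3·23 + 7   →  a_2 = 3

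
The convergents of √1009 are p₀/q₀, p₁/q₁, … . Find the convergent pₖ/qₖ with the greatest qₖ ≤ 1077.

√1009 = [31; 1, 3, 3, 1, 62, …] (period length 5).
Convergents:
  p_0/q_0 = 31/1
  p_1/q_1 = 32/1
  p_2/q_2 = 127/4
  p_3/q_3 = 413/13
  p_4/q_4 = 540/17
  p_5/q_5 = 33893/1067
  p_6/q_6 = 34433/1084
q_5 = 1067 ≤ 1077 < 1084 = q_6, so the answer is 33893/1067.

33893/1067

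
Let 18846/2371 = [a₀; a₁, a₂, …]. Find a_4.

18846 = 7·2371 + 2249   →  a_0 = 7
2371 = 1·2249 + 122   →  a_1 = 1
2249 = 18·122 + 53   →  a_2 = 18
122 = 2·53 + 16   →  a_3 = 2
53 = 3·16 + 5   →  a_4 = 3

3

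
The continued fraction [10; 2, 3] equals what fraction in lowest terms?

Using pₖ = aₖpₖ₋₁ + pₖ₋₂ and qₖ = aₖqₖ₋₁ + qₖ₋₂:
  k=0: a=10, p=10, q=1
  k=1: a=2, p=21, q=2
  k=2: a=3, p=73, q=7

73/7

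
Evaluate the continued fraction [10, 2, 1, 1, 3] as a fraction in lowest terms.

187/18

Fold from the inside: start with 3/1.
  1 + 1/3 = 4/3
  1 + 3/4 = 7/4
  2 + 4/7 = 18/7
  10 + 7/18 = 187/18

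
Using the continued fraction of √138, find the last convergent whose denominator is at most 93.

1069/91

√138 = [11; 1, 2, 1, 22, …] (period length 4).
Convergents:
  p_0/q_0 = 11/1
  p_1/q_1 = 12/1
  p_2/q_2 = 35/3
  p_3/q_3 = 47/4
  p_4/q_4 = 1069/91
  p_5/q_5 = 1116/95
q_4 = 91 ≤ 93 < 95 = q_5, so the answer is 1069/91.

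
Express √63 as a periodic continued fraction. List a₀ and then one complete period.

a₀ = ⌊√63⌋ = 7.
With m₀=0, d₀=1 and mₖ₊₁ = dₖaₖ − mₖ, dₖ₊₁ = (n − mₖ₊₁²)/dₖ, aₖ₊₁ = ⌊(a₀+mₖ₊₁)/dₖ₊₁⌋:
  k=1: m=7, d=14, a=1
  k=2: m=7, d=1, a=14
d=1 and a=2a₀=14 at k=2, so the next step gives (m, d) = (7, 14) again — its k=1 value — and the period has length 2.

[7; 1, 14]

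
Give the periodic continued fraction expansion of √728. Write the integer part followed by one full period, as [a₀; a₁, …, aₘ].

[26; 1, 52]

a₀ = ⌊√728⌋ = 26.
With m₀=0, d₀=1 and mₖ₊₁ = dₖaₖ − mₖ, dₖ₊₁ = (n − mₖ₊₁²)/dₖ, aₖ₊₁ = ⌊(a₀+mₖ₊₁)/dₖ₊₁⌋:
  k=1: m=26, d=52, a=1
  k=2: m=26, d=1, a=52
d=1 and a=2a₀=52 at k=2, so the next step gives (m, d) = (26, 52) again — its k=1 value — and the period has length 2.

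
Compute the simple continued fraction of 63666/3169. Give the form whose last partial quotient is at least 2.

63666 = 20*3169 + 286
3169 = 11*286 + 23
286 = 12*23 + 10
23 = 2*10 + 3
10 = 3*3 + 1
3 = 3*1 + 0  (stop)
So 63666/3169 = [20; 11, 12, 2, 3, 3].

[20; 11, 12, 2, 3, 3]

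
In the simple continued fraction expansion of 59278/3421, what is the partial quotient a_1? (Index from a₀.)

3

59278 = 17·3421 + 1121   →  a_0 = 17
3421 = 3·1121 + 58   →  a_1 = 3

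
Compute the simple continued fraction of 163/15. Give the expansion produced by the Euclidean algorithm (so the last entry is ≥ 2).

163 = 10×15 + 13
15 = 1×13 + 2
13 = 6×2 + 1
2 = 2×1 + 0  (stop)
So 163/15 = [10; 1, 6, 2].

[10; 1, 6, 2]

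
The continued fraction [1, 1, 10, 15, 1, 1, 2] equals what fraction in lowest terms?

Using pₖ = aₖpₖ₋₁ + pₖ₋₂ and qₖ = aₖqₖ₋₁ + qₖ₋₂:
  k=0: a=1, p=1, q=1
  k=1: a=1, p=2, q=1
  k=2: a=10, p=21, q=11
  k=3: a=15, p=317, q=166
  k=4: a=1, p=338, q=177
  k=5: a=1, p=655, q=343
  k=6: a=2, p=1648, q=863

1648/863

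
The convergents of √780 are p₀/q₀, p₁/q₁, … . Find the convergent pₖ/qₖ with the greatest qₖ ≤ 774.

√780 = [27; 1, 12, 1, 54, …] (period length 4).
Convergents:
  p_0/q_0 = 27/1
  p_1/q_1 = 28/1
  p_2/q_2 = 363/13
  p_3/q_3 = 391/14
  p_4/q_4 = 21477/769
  p_5/q_5 = 21868/783
q_4 = 769 ≤ 774 < 783 = q_5, so the answer is 21477/769.

21477/769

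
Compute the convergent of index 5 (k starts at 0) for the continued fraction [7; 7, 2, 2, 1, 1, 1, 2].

Using pₖ = aₖpₖ₋₁ + pₖ₋₂, qₖ = aₖqₖ₋₁ + qₖ₋₂ (with p₋₁=1, p₋₂=0, q₋₁=0, q₋₂=1):
  k=0: a=7, p=7, q=1
  k=1: a=7, p=50, q=7
  k=2: a=2, p=107, q=15
  k=3: a=2, p=264, q=37
  k=4: a=1, p=371, q=52
  k=5: a=1, p=635, q=89

635/89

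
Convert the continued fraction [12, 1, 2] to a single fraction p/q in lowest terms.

38/3

Using pₖ = aₖpₖ₋₁ + pₖ₋₂ and qₖ = aₖqₖ₋₁ + qₖ₋₂:
  k=0: a=12, p=12, q=1
  k=1: a=1, p=13, q=1
  k=2: a=2, p=38, q=3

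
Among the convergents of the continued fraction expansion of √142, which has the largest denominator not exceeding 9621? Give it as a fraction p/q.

40897/3432

√142 = [11; 1, 10, 1, 22, …] (period length 4).
Convergents:
  p_0/q_0 = 11/1
  p_1/q_1 = 12/1
  p_2/q_2 = 131/11
  p_3/q_3 = 143/12
  p_4/q_4 = 3277/275
  p_5/q_5 = 3420/287
  p_6/q_6 = 37477/3145
  p_7/q_7 = 40897/3432
  p_8/q_8 = 937211/78649
q_7 = 3432 ≤ 9621 < 78649 = q_8, so the answer is 40897/3432.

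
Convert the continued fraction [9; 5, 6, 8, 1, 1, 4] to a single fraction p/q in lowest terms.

22359/2432

Fold from the inside: start with 4/1.
  1 + 1/4 = 5/4
  1 + 4/5 = 9/5
  8 + 5/9 = 77/9
  6 + 9/77 = 471/77
  5 + 77/471 = 2432/471
  9 + 471/2432 = 22359/2432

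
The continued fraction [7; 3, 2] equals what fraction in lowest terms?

51/7

Fold from the inside: start with 2/1.
  3 + 1/2 = 7/2
  7 + 2/7 = 51/7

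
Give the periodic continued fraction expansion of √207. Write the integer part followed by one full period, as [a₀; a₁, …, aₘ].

[14; 2, 1, 1, 2, 1, 1, 2, 28]

a₀ = ⌊√207⌋ = 14.
With m₀=0, d₀=1 and mₖ₊₁ = dₖaₖ − mₖ, dₖ₊₁ = (n − mₖ₊₁²)/dₖ, aₖ₊₁ = ⌊(a₀+mₖ₊₁)/dₖ₊₁⌋:
  k=1: m=14, d=11, a=2
  k=2: m=8, d=13, a=1
  k=3: m=5, d=14, a=1
  k=4: m=9, d=9, a=2
  k=5: m=9, d=14, a=1
  k=6: m=5, d=13, a=1
  k=7: m=8, d=11, a=2
  k=8: m=14, d=1, a=28
d=1 and a=2a₀=28 at k=8, so the next step gives (m, d) = (14, 11) again — its k=1 value — and the period has length 8.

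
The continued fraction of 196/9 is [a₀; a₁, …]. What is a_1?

196 = 21·9 + 7   →  a_0 = 21
9 = 1·7 + 2   →  a_1 = 1

1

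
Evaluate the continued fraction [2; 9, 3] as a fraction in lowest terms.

59/28

Fold from the inside: start with 3/1.
  9 + 1/3 = 28/3
  2 + 3/28 = 59/28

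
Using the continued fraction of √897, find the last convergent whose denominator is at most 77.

599/20

√897 = [29; 1, 18, 1, 58, …] (period length 4).
Convergents:
  p_0/q_0 = 29/1
  p_1/q_1 = 30/1
  p_2/q_2 = 569/19
  p_3/q_3 = 599/20
  p_4/q_4 = 35311/1179
q_3 = 20 ≤ 77 < 1179 = q_4, so the answer is 599/20.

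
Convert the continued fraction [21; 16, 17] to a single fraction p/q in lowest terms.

5750/273

Fold from the inside: start with 17/1.
  16 + 1/17 = 273/17
  21 + 17/273 = 5750/273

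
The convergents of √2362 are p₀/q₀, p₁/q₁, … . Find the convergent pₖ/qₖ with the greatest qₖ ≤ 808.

√2362 = [48; 1, 1, 1, 1, 96, …] (period length 5).
Convergents:
  p_0/q_0 = 48/1
  p_1/q_1 = 49/1
  p_2/q_2 = 97/2
  p_3/q_3 = 146/3
  p_4/q_4 = 243/5
  p_5/q_5 = 23474/483
  p_6/q_6 = 23717/488
  p_7/q_7 = 47191/971
q_6 = 488 ≤ 808 < 971 = q_7, so the answer is 23717/488.

23717/488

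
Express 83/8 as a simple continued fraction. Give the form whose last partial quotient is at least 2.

83 = 10×8 + 3
8 = 2×3 + 2
3 = 1×2 + 1
2 = 2×1 + 0  (stop)
So 83/8 = [10; 2, 1, 2].

[10; 2, 1, 2]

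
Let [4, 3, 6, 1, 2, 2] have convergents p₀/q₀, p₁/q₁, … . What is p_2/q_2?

Using pₖ = aₖpₖ₋₁ + pₖ₋₂, qₖ = aₖqₖ₋₁ + qₖ₋₂ (with p₋₁=1, p₋₂=0, q₋₁=0, q₋₂=1):
  k=0: a=4, p=4, q=1
  k=1: a=3, p=13, q=3
  k=2: a=6, p=82, q=19

82/19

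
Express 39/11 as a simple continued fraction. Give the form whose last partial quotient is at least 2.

39 = 3·11 + 6
11 = 1·6 + 5
6 = 1·5 + 1
5 = 5·1 + 0  (stop)
So 39/11 = [3; 1, 1, 5].

[3; 1, 1, 5]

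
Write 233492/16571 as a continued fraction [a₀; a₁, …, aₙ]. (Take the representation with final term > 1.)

233492 = 14*16571 + 1498
16571 = 11*1498 + 93
1498 = 16*93 + 10
93 = 9*10 + 3
10 = 3*3 + 1
3 = 3*1 + 0  (stop)
So 233492/16571 = [14; 11, 16, 9, 3, 3].

[14; 11, 16, 9, 3, 3]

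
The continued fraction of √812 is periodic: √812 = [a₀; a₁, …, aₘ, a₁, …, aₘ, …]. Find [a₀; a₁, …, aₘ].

a₀ = ⌊√812⌋ = 28.

[28; 2, 56]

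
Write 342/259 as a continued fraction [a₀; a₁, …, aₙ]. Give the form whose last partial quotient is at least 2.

342 = 1×259 + 83
259 = 3×83 + 10
83 = 8×10 + 3
10 = 3×3 + 1
3 = 3×1 + 0  (stop)
So 342/259 = [1; 3, 8, 3, 3].

[1; 3, 8, 3, 3]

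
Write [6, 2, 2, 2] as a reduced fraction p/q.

Using pₖ = aₖpₖ₋₁ + pₖ₋₂ and qₖ = aₖqₖ₋₁ + qₖ₋₂:
  k=0: a=6, p=6, q=1
  k=1: a=2, p=13, q=2
  k=2: a=2, p=32, q=5
  k=3: a=2, p=77, q=12

77/12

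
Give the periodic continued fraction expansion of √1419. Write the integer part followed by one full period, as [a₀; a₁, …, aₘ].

[37; 1, 2, 37, 2, 1, 74]

a₀ = ⌊√1419⌋ = 37.
With m₀=0, d₀=1 and mₖ₊₁ = dₖaₖ − mₖ, dₖ₊₁ = (n − mₖ₊₁²)/dₖ, aₖ₊₁ = ⌊(a₀+mₖ₊₁)/dₖ₊₁⌋:
  k=1: m=37, d=50, a=1
  k=2: m=13, d=25, a=2
  k=3: m=37, d=2, a=37
  k=4: m=37, d=25, a=2
  k=5: m=13, d=50, a=1
  k=6: m=37, d=1, a=74
d=1 and a=2a₀=74 at k=6, so the next step gives (m, d) = (37, 50) again — its k=1 value — and the period has length 6.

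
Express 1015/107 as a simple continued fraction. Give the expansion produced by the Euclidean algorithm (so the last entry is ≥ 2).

1015 = 9·107 + 52
107 = 2·52 + 3
52 = 17·3 + 1
3 = 3·1 + 0  (stop)
So 1015/107 = [9; 2, 17, 3].

[9; 2, 17, 3]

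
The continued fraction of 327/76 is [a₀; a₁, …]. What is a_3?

327 = 4·76 + 23   →  a_0 = 4
76 = 3·23 + 7   →  a_1 = 3
23 = 3·7 + 2   →  a_2 = 3
7 = 3·2 + 1   →  a_3 = 3

3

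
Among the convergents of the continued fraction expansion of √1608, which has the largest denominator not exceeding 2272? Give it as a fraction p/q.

32120/801

√1608 = [40; 10, 80, …] (period length 2).
Convergents:
  p_0/q_0 = 40/1
  p_1/q_1 = 401/10
  p_2/q_2 = 32120/801
  p_3/q_3 = 321601/8020
q_2 = 801 ≤ 2272 < 8020 = q_3, so the answer is 32120/801.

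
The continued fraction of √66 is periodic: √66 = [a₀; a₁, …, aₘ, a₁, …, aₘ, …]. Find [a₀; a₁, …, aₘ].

a₀ = ⌊√66⌋ = 8.

[8; 8, 16]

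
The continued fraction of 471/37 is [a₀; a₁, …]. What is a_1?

471 = 12·37 + 27   →  a_0 = 12
37 = 1·27 + 10   →  a_1 = 1

1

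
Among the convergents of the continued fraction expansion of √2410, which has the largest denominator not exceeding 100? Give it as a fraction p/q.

√2410 = [49; 10, 1, 8, 1, 10, 98, …] (period length 6).
Convergents:
  p_0/q_0 = 49/1
  p_1/q_1 = 491/10
  p_2/q_2 = 540/11
  p_3/q_3 = 4811/98
  p_4/q_4 = 5351/109
q_3 = 98 ≤ 100 < 109 = q_4, so the answer is 4811/98.

4811/98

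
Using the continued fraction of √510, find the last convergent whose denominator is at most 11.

√510 = [22; 1, 1, 2, 1, 1, 44, …] (period length 6).
Convergents:
  p_0/q_0 = 22/1
  p_1/q_1 = 23/1
  p_2/q_2 = 45/2
  p_3/q_3 = 113/5
  p_4/q_4 = 158/7
  p_5/q_5 = 271/12
q_4 = 7 ≤ 11 < 12 = q_5, so the answer is 158/7.

158/7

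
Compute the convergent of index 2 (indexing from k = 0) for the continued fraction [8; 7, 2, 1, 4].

Using pₖ = aₖpₖ₋₁ + pₖ₋₂, qₖ = aₖqₖ₋₁ + qₖ₋₂ (with p₋₁=1, p₋₂=0, q₋₁=0, q₋₂=1):
  k=0: a=8, p=8, q=1
  k=1: a=7, p=57, q=7
  k=2: a=2, p=122, q=15

122/15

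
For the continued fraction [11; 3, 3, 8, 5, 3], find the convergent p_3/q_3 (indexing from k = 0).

938/83

Using pₖ = aₖpₖ₋₁ + pₖ₋₂, qₖ = aₖqₖ₋₁ + qₖ₋₂ (with p₋₁=1, p₋₂=0, q₋₁=0, q₋₂=1):
  k=0: a=11, p=11, q=1
  k=1: a=3, p=34, q=3
  k=2: a=3, p=113, q=10
  k=3: a=8, p=938, q=83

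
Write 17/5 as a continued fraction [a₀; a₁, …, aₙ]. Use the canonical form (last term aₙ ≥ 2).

[3; 2, 2]

17 = 3*5 + 2
5 = 2*2 + 1
2 = 2*1 + 0  (stop)
So 17/5 = [3; 2, 2].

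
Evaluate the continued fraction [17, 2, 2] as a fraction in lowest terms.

Fold from the inside: start with 2/1.
  2 + 1/2 = 5/2
  17 + 2/5 = 87/5

87/5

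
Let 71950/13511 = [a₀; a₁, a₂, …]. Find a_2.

71950 = 5·13511 + 4395   →  a_0 = 5
13511 = 3·4395 + 326   →  a_1 = 3
4395 = 13·326 + 157   →  a_2 = 13

13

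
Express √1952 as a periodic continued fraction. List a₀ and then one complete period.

[44; 5, 1, 1, 21, 1, 1, 5, 88]

a₀ = ⌊√1952⌋ = 44.
With m₀=0, d₀=1 and mₖ₊₁ = dₖaₖ − mₖ, dₖ₊₁ = (n − mₖ₊₁²)/dₖ, aₖ₊₁ = ⌊(a₀+mₖ₊₁)/dₖ₊₁⌋:
  k=1: m=44, d=16, a=5
  k=2: m=36, d=41, a=1
  k=3: m=5, d=47, a=1
  k=4: m=42, d=4, a=21
  k=5: m=42, d=47, a=1
  k=6: m=5, d=41, a=1
  k=7: m=36, d=16, a=5
  k=8: m=44, d=1, a=88
d=1 and a=2a₀=88 at k=8, so the next step gives (m, d) = (44, 16) again — its k=1 value — and the period has length 8.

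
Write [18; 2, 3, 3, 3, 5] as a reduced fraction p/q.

7429/403

Fold from the inside: start with 5/1.
  3 + 1/5 = 16/5
  3 + 5/16 = 53/16
  3 + 16/53 = 175/53
  2 + 53/175 = 403/175
  18 + 175/403 = 7429/403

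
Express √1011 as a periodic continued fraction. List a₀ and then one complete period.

[31; 1, 3, 1, 9, 1, 3, 1, 62]

a₀ = ⌊√1011⌋ = 31.
With m₀=0, d₀=1 and mₖ₊₁ = dₖaₖ − mₖ, dₖ₊₁ = (n − mₖ₊₁²)/dₖ, aₖ₊₁ = ⌊(a₀+mₖ₊₁)/dₖ₊₁⌋:
  k=1: m=31, d=50, a=1
  k=2: m=19, d=13, a=3
  k=3: m=20, d=47, a=1
  k=4: m=27, d=6, a=9
  k=5: m=27, d=47, a=1
  k=6: m=20, d=13, a=3
  k=7: m=19, d=50, a=1
  k=8: m=31, d=1, a=62
d=1 and a=2a₀=62 at k=8, so the next step gives (m, d) = (31, 50) again — its k=1 value — and the period has length 8.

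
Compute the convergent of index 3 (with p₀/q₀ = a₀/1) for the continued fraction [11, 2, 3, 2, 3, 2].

Using pₖ = aₖpₖ₋₁ + pₖ₋₂, qₖ = aₖqₖ₋₁ + qₖ₋₂ (with p₋₁=1, p₋₂=0, q₋₁=0, q₋₂=1):
  k=0: a=11, p=11, q=1
  k=1: a=2, p=23, q=2
  k=2: a=3, p=80, q=7
  k=3: a=2, p=183, q=16

183/16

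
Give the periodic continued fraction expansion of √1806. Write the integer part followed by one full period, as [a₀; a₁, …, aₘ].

[42; 2, 84]

a₀ = ⌊√1806⌋ = 42.
With m₀=0, d₀=1 and mₖ₊₁ = dₖaₖ − mₖ, dₖ₊₁ = (n − mₖ₊₁²)/dₖ, aₖ₊₁ = ⌊(a₀+mₖ₊₁)/dₖ₊₁⌋:
  k=1: m=42, d=42, a=2
  k=2: m=42, d=1, a=84
d=1 and a=2a₀=84 at k=2, so the next step gives (m, d) = (42, 42) again — its k=1 value — and the period has length 2.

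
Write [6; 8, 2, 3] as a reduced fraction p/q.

Fold from the inside: start with 3/1.
  2 + 1/3 = 7/3
  8 + 3/7 = 59/7
  6 + 7/59 = 361/59

361/59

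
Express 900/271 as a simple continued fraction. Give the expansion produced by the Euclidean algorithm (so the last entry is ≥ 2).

900 = 3×271 + 87
271 = 3×87 + 10
87 = 8×10 + 7
10 = 1×7 + 3
7 = 2×3 + 1
3 = 3×1 + 0  (stop)
So 900/271 = [3; 3, 8, 1, 2, 3].

[3; 3, 8, 1, 2, 3]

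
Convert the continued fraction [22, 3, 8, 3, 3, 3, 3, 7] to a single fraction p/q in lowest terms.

460315/20623

Using pₖ = aₖpₖ₋₁ + pₖ₋₂ and qₖ = aₖqₖ₋₁ + qₖ₋₂:
  k=0: a=22, p=22, q=1
  k=1: a=3, p=67, q=3
  k=2: a=8, p=558, q=25
  k=3: a=3, p=1741, q=78
  k=4: a=3, p=5781, q=259
  k=5: a=3, p=19084, q=855
  k=6: a=3, p=63033, q=2824
  k=7: a=7, p=460315, q=20623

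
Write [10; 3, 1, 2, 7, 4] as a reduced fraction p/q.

Using pₖ = aₖpₖ₋₁ + pₖ₋₂ and qₖ = aₖqₖ₋₁ + qₖ₋₂:
  k=0: a=10, p=10, q=1
  k=1: a=3, p=31, q=3
  k=2: a=1, p=41, q=4
  k=3: a=2, p=113, q=11
  k=4: a=7, p=832, q=81
  k=5: a=4, p=3441, q=335

3441/335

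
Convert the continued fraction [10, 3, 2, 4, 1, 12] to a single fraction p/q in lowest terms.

Using pₖ = aₖpₖ₋₁ + pₖ₋₂ and qₖ = aₖqₖ₋₁ + qₖ₋₂:
  k=0: a=10, p=10, q=1
  k=1: a=3, p=31, q=3
  k=2: a=2, p=72, q=7
  k=3: a=4, p=319, q=31
  k=4: a=1, p=391, q=38
  k=5: a=12, p=5011, q=487

5011/487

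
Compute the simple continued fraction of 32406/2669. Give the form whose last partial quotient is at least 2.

32406 = 12×2669 + 378
2669 = 7×378 + 23
378 = 16×23 + 10
23 = 2×10 + 3
10 = 3×3 + 1
3 = 3×1 + 0  (stop)
So 32406/2669 = [12; 7, 16, 2, 3, 3].

[12; 7, 16, 2, 3, 3]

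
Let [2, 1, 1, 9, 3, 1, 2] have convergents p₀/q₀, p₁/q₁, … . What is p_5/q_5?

Using pₖ = aₖpₖ₋₁ + pₖ₋₂, qₖ = aₖqₖ₋₁ + qₖ₋₂ (with p₋₁=1, p₋₂=0, q₋₁=0, q₋₂=1):
  k=0: a=2, p=2, q=1
  k=1: a=1, p=3, q=1
  k=2: a=1, p=5, q=2
  k=3: a=9, p=48, q=19
  k=4: a=3, p=149, q=59
  k=5: a=1, p=197, q=78

197/78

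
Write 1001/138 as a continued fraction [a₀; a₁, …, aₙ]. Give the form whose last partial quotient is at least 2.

1001 = 7*138 + 35
138 = 3*35 + 33
35 = 1*33 + 2
33 = 16*2 + 1
2 = 2*1 + 0  (stop)
So 1001/138 = [7; 3, 1, 16, 2].

[7; 3, 1, 16, 2]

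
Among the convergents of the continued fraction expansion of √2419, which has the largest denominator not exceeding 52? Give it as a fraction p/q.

541/11

√2419 = [49; 5, 2, 5, 98, …] (period length 4).
Convergents:
  p_0/q_0 = 49/1
  p_1/q_1 = 246/5
  p_2/q_2 = 541/11
  p_3/q_3 = 2951/60
q_2 = 11 ≤ 52 < 60 = q_3, so the answer is 541/11.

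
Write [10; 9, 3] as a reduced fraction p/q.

Fold from the inside: start with 3/1.
  9 + 1/3 = 28/3
  10 + 3/28 = 283/28

283/28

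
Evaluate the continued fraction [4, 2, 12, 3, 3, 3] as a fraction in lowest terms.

3786/845

Fold from the inside: start with 3/1.
  3 + 1/3 = 10/3
  3 + 3/10 = 33/10
  12 + 10/33 = 406/33
  2 + 33/406 = 845/406
  4 + 406/845 = 3786/845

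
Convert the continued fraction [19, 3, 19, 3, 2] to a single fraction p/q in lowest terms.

Using pₖ = aₖpₖ₋₁ + pₖ₋₂ and qₖ = aₖqₖ₋₁ + qₖ₋₂:
  k=0: a=19, p=19, q=1
  k=1: a=3, p=58, q=3
  k=2: a=19, p=1121, q=58
  k=3: a=3, p=3421, q=177
  k=4: a=2, p=7963, q=412

7963/412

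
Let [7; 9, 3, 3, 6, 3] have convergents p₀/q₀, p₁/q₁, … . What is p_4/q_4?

4165/586

Using pₖ = aₖpₖ₋₁ + pₖ₋₂, qₖ = aₖqₖ₋₁ + qₖ₋₂ (with p₋₁=1, p₋₂=0, q₋₁=0, q₋₂=1):
  k=0: a=7, p=7, q=1
  k=1: a=9, p=64, q=9
  k=2: a=3, p=199, q=28
  k=3: a=3, p=661, q=93
  k=4: a=6, p=4165, q=586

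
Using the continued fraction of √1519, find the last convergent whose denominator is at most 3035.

√1519 = [38; 1, 37, 1, 76, …] (period length 4).
Convergents:
  p_0/q_0 = 38/1
  p_1/q_1 = 39/1
  p_2/q_2 = 1481/38
  p_3/q_3 = 1520/39
  p_4/q_4 = 117001/3002
  p_5/q_5 = 118521/3041
q_4 = 3002 ≤ 3035 < 3041 = q_5, so the answer is 117001/3002.

117001/3002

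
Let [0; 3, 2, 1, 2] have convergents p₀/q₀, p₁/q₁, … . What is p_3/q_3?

3/10

Using pₖ = aₖpₖ₋₁ + pₖ₋₂, qₖ = aₖqₖ₋₁ + qₖ₋₂ (with p₋₁=1, p₋₂=0, q₋₁=0, q₋₂=1):
  k=0: a=0, p=0, q=1
  k=1: a=3, p=1, q=3
  k=2: a=2, p=2, q=7
  k=3: a=1, p=3, q=10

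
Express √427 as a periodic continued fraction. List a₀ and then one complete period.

a₀ = ⌊√427⌋ = 20.
With m₀=0, d₀=1 and mₖ₊₁ = dₖaₖ − mₖ, dₖ₊₁ = (n − mₖ₊₁²)/dₖ, aₖ₊₁ = ⌊(a₀+mₖ₊₁)/dₖ₊₁⌋:
  k=1: m=20, d=27, a=1
  k=2: m=7, d=14, a=1
  k=3: m=7, d=27, a=1
  k=4: m=20, d=1, a=40
d=1 and a=2a₀=40 at k=4, so the next step gives (m, d) = (20, 27) again — its k=1 value — and the period has length 4.

[20; 1, 1, 1, 40]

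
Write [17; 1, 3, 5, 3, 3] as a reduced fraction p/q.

3943/222

Using pₖ = aₖpₖ₋₁ + pₖ₋₂ and qₖ = aₖqₖ₋₁ + qₖ₋₂:
  k=0: a=17, p=17, q=1
  k=1: a=1, p=18, q=1
  k=2: a=3, p=71, q=4
  k=3: a=5, p=373, q=21
  k=4: a=3, p=1190, q=67
  k=5: a=3, p=3943, q=222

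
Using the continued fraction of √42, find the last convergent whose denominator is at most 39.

√42 = [6; 2, 12, …] (period length 2).
Convergents:
  p_0/q_0 = 6/1
  p_1/q_1 = 13/2
  p_2/q_2 = 162/25
  p_3/q_3 = 337/52
q_2 = 25 ≤ 39 < 52 = q_3, so the answer is 162/25.

162/25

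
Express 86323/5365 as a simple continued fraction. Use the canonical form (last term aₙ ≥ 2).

[16; 11, 9, 3, 2, 7]

86323 = 16·5365 + 483
5365 = 11·483 + 52
483 = 9·52 + 15
52 = 3·15 + 7
15 = 2·7 + 1
7 = 7·1 + 0  (stop)
So 86323/5365 = [16; 11, 9, 3, 2, 7].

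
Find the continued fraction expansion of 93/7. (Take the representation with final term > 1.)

[13; 3, 2]

93 = 13·7 + 2
7 = 3·2 + 1
2 = 2·1 + 0  (stop)
So 93/7 = [13; 3, 2].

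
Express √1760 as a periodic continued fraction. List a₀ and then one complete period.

a₀ = ⌊√1760⌋ = 41.
With m₀=0, d₀=1 and mₖ₊₁ = dₖaₖ − mₖ, dₖ₊₁ = (n − mₖ₊₁²)/dₖ, aₖ₊₁ = ⌊(a₀+mₖ₊₁)/dₖ₊₁⌋:
  k=1: m=41, d=79, a=1
  k=2: m=38, d=4, a=19
  k=3: m=38, d=79, a=1
  k=4: m=41, d=1, a=82
d=1 and a=2a₀=82 at k=4, so the next step gives (m, d) = (41, 79) again — its k=1 value — and the period has length 4.

[41; 1, 19, 1, 82]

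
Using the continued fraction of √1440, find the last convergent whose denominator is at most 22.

721/19

√1440 = [37; 1, 17, 1, 74, …] (period length 4).
Convergents:
  p_0/q_0 = 37/1
  p_1/q_1 = 38/1
  p_2/q_2 = 683/18
  p_3/q_3 = 721/19
  p_4/q_4 = 54037/1424
q_3 = 19 ≤ 22 < 1424 = q_4, so the answer is 721/19.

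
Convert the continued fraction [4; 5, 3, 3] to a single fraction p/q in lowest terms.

222/53

Fold from the inside: start with 3/1.
  3 + 1/3 = 10/3
  5 + 3/10 = 53/10
  4 + 10/53 = 222/53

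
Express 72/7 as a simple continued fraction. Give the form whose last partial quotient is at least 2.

[10; 3, 2]

72 = 10*7 + 2
7 = 3*2 + 1
2 = 2*1 + 0  (stop)
So 72/7 = [10; 3, 2].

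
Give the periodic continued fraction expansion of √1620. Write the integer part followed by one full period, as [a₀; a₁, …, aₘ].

[40; 4, 80]

a₀ = ⌊√1620⌋ = 40.
With m₀=0, d₀=1 and mₖ₊₁ = dₖaₖ − mₖ, dₖ₊₁ = (n − mₖ₊₁²)/dₖ, aₖ₊₁ = ⌊(a₀+mₖ₊₁)/dₖ₊₁⌋:
  k=1: m=40, d=20, a=4
  k=2: m=40, d=1, a=80
d=1 and a=2a₀=80 at k=2, so the next step gives (m, d) = (40, 20) again — its k=1 value — and the period has length 2.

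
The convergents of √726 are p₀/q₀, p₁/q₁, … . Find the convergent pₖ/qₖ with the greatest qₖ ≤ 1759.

√726 = [26; 1, 16, 1, 52, …] (period length 4).
Convergents:
  p_0/q_0 = 26/1
  p_1/q_1 = 27/1
  p_2/q_2 = 458/17
  p_3/q_3 = 485/18
  p_4/q_4 = 25678/953
  p_5/q_5 = 26163/971
  p_6/q_6 = 444286/16489
q_5 = 971 ≤ 1759 < 16489 = q_6, so the answer is 26163/971.

26163/971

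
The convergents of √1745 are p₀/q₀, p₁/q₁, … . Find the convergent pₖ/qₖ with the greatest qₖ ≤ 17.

√1745 = [41; 1, 3, 2, 2, 3, 1, 82, …] (period length 7).
Convergents:
  p_0/q_0 = 41/1
  p_1/q_1 = 42/1
  p_2/q_2 = 167/4
  p_3/q_3 = 376/9
  p_4/q_4 = 919/22
q_3 = 9 ≤ 17 < 22 = q_4, so the answer is 376/9.

376/9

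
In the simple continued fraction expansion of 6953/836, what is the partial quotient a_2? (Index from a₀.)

6953 = 8·836 + 265   →  a_0 = 8
836 = 3·265 + 41   →  a_1 = 3
265 = 6·41 + 19   →  a_2 = 6

6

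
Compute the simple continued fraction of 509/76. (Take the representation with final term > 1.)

509 = 6×76 + 53
76 = 1×53 + 23
53 = 2×23 + 7
23 = 3×7 + 2
7 = 3×2 + 1
2 = 2×1 + 0  (stop)
So 509/76 = [6; 1, 2, 3, 3, 2].

[6; 1, 2, 3, 3, 2]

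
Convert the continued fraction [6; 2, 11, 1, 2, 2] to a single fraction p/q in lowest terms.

Using pₖ = aₖpₖ₋₁ + pₖ₋₂ and qₖ = aₖqₖ₋₁ + qₖ₋₂:
  k=0: a=6, p=6, q=1
  k=1: a=2, p=13, q=2
  k=2: a=11, p=149, q=23
  k=3: a=1, p=162, q=25
  k=4: a=2, p=473, q=73
  k=5: a=2, p=1108, q=171

1108/171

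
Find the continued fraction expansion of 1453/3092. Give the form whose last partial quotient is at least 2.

[0; 2, 7, 1, 4, 3, 5, 2]

1453 = 0*3092 + 1453
3092 = 2*1453 + 186
1453 = 7*186 + 151
186 = 1*151 + 35
151 = 4*35 + 11
35 = 3*11 + 2
11 = 5*2 + 1
2 = 2*1 + 0  (stop)
So 1453/3092 = [0; 2, 7, 1, 4, 3, 5, 2].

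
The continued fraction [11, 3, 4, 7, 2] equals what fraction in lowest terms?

2273/201

Fold from the inside: start with 2/1.
  7 + 1/2 = 15/2
  4 + 2/15 = 62/15
  3 + 15/62 = 201/62
  11 + 62/201 = 2273/201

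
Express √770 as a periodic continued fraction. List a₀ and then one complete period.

[27; 1, 2, 1, 54]

a₀ = ⌊√770⌋ = 27.
With m₀=0, d₀=1 and mₖ₊₁ = dₖaₖ − mₖ, dₖ₊₁ = (n − mₖ₊₁²)/dₖ, aₖ₊₁ = ⌊(a₀+mₖ₊₁)/dₖ₊₁⌋:
  k=1: m=27, d=41, a=1
  k=2: m=14, d=14, a=2
  k=3: m=14, d=41, a=1
  k=4: m=27, d=1, a=54
d=1 and a=2a₀=54 at k=4, so the next step gives (m, d) = (27, 41) again — its k=1 value — and the period has length 4.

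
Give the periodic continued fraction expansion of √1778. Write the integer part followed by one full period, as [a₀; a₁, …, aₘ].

a₀ = ⌊√1778⌋ = 42.

[42; 6, 84]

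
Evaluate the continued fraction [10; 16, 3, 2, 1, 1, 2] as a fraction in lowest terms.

7214/717

Using pₖ = aₖpₖ₋₁ + pₖ₋₂ and qₖ = aₖqₖ₋₁ + qₖ₋₂:
  k=0: a=10, p=10, q=1
  k=1: a=16, p=161, q=16
  k=2: a=3, p=493, q=49
  k=3: a=2, p=1147, q=114
  k=4: a=1, p=1640, q=163
  k=5: a=1, p=2787, q=277
  k=6: a=2, p=7214, q=717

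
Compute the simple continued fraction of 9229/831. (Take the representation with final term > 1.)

[11; 9, 2, 3, 1, 9]

9229 = 11*831 + 88
831 = 9*88 + 39
88 = 2*39 + 10
39 = 3*10 + 9
10 = 1*9 + 1
9 = 9*1 + 0  (stop)
So 9229/831 = [11; 9, 2, 3, 1, 9].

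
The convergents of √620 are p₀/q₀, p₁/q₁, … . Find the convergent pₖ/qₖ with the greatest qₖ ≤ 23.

249/10

√620 = [24; 1, 8, 1, 48, …] (period length 4).
Convergents:
  p_0/q_0 = 24/1
  p_1/q_1 = 25/1
  p_2/q_2 = 224/9
  p_3/q_3 = 249/10
  p_4/q_4 = 12176/489
q_3 = 10 ≤ 23 < 489 = q_4, so the answer is 249/10.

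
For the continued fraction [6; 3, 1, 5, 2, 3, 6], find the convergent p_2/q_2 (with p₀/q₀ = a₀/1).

Using pₖ = aₖpₖ₋₁ + pₖ₋₂, qₖ = aₖqₖ₋₁ + qₖ₋₂ (with p₋₁=1, p₋₂=0, q₋₁=0, q₋₂=1):
  k=0: a=6, p=6, q=1
  k=1: a=3, p=19, q=3
  k=2: a=1, p=25, q=4

25/4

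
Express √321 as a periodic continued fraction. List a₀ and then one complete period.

a₀ = ⌊√321⌋ = 17.
With m₀=0, d₀=1 and mₖ₊₁ = dₖaₖ − mₖ, dₖ₊₁ = (n − mₖ₊₁²)/dₖ, aₖ₊₁ = ⌊(a₀+mₖ₊₁)/dₖ₊₁⌋:
  k=1: m=17, d=32, a=1
  k=2: m=15, d=3, a=10
  k=3: m=15, d=32, a=1
  k=4: m=17, d=1, a=34
d=1 and a=2a₀=34 at k=4, so the next step gives (m, d) = (17, 32) again — its k=1 value — and the period has length 4.

[17; 1, 10, 1, 34]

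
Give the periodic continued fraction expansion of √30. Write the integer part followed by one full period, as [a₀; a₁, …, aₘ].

a₀ = ⌊√30⌋ = 5.
With m₀=0, d₀=1 and mₖ₊₁ = dₖaₖ − mₖ, dₖ₊₁ = (n − mₖ₊₁²)/dₖ, aₖ₊₁ = ⌊(a₀+mₖ₊₁)/dₖ₊₁⌋:
  k=1: m=5, d=5, a=2
  k=2: m=5, d=1, a=10
d=1 and a=2a₀=10 at k=2, so the next step gives (m, d) = (5, 5) again — its k=1 value — and the period has length 2.

[5; 2, 10]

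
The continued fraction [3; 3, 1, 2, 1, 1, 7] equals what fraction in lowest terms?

644/197

Using pₖ = aₖpₖ₋₁ + pₖ₋₂ and qₖ = aₖqₖ₋₁ + qₖ₋₂:
  k=0: a=3, p=3, q=1
  k=1: a=3, p=10, q=3
  k=2: a=1, p=13, q=4
  k=3: a=2, p=36, q=11
  k=4: a=1, p=49, q=15
  k=5: a=1, p=85, q=26
  k=6: a=7, p=644, q=197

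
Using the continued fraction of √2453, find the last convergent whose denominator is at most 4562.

177458/3583

√2453 = [49; 1, 1, 8, 1, 1, 98, …] (period length 6).
Convergents:
  p_0/q_0 = 49/1
  p_1/q_1 = 50/1
  p_2/q_2 = 99/2
  p_3/q_3 = 842/17
  p_4/q_4 = 941/19
  p_5/q_5 = 1783/36
  p_6/q_6 = 175675/3547
  p_7/q_7 = 177458/3583
  p_8/q_8 = 353133/7130
q_7 = 3583 ≤ 4562 < 7130 = q_8, so the answer is 177458/3583.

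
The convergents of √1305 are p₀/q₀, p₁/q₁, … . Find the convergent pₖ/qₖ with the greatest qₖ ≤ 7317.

√1305 = [36; 8, 72, …] (period length 2).
Convergents:
  p_0/q_0 = 36/1
  p_1/q_1 = 289/8
  p_2/q_2 = 20844/577
  p_3/q_3 = 167041/4624
  p_4/q_4 = 12047796/333505
q_3 = 4624 ≤ 7317 < 333505 = q_4, so the answer is 167041/4624.

167041/4624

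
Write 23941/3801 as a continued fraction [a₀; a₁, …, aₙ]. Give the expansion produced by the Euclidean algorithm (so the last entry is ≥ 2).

[6; 3, 2, 1, 6, 2, 8, 3]

23941 = 6×3801 + 1135
3801 = 3×1135 + 396
1135 = 2×396 + 343
396 = 1×343 + 53
343 = 6×53 + 25
53 = 2×25 + 3
25 = 8×3 + 1
3 = 3×1 + 0  (stop)
So 23941/3801 = [6; 3, 2, 1, 6, 2, 8, 3].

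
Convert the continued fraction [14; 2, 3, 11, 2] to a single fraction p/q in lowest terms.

Fold from the inside: start with 2/1.
  11 + 1/2 = 23/2
  3 + 2/23 = 71/23
  2 + 23/71 = 165/71
  14 + 71/165 = 2381/165

2381/165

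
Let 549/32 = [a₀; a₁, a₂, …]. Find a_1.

6

549 = 17·32 + 5   →  a_0 = 17
32 = 6·5 + 2   →  a_1 = 6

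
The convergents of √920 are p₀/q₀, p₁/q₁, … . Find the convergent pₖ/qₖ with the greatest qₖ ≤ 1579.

√920 = [30; 3, 60, …] (period length 2).
Convergents:
  p_0/q_0 = 30/1
  p_1/q_1 = 91/3
  p_2/q_2 = 5490/181
  p_3/q_3 = 16561/546
  p_4/q_4 = 999150/32941
q_3 = 546 ≤ 1579 < 32941 = q_4, so the answer is 16561/546.

16561/546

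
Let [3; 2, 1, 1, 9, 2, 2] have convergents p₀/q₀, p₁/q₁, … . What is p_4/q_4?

163/48

Using pₖ = aₖpₖ₋₁ + pₖ₋₂, qₖ = aₖqₖ₋₁ + qₖ₋₂ (with p₋₁=1, p₋₂=0, q₋₁=0, q₋₂=1):
  k=0: a=3, p=3, q=1
  k=1: a=2, p=7, q=2
  k=2: a=1, p=10, q=3
  k=3: a=1, p=17, q=5
  k=4: a=9, p=163, q=48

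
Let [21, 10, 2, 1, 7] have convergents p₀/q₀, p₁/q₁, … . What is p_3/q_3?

654/31

Using pₖ = aₖpₖ₋₁ + pₖ₋₂, qₖ = aₖqₖ₋₁ + qₖ₋₂ (with p₋₁=1, p₋₂=0, q₋₁=0, q₋₂=1):
  k=0: a=21, p=21, q=1
  k=1: a=10, p=211, q=10
  k=2: a=2, p=443, q=21
  k=3: a=1, p=654, q=31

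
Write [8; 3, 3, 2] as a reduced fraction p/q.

191/23

Fold from the inside: start with 2/1.
  3 + 1/2 = 7/2
  3 + 2/7 = 23/7
  8 + 7/23 = 191/23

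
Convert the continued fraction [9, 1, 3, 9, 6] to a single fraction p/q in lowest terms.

2205/226

Using pₖ = aₖpₖ₋₁ + pₖ₋₂ and qₖ = aₖqₖ₋₁ + qₖ₋₂:
  k=0: a=9, p=9, q=1
  k=1: a=1, p=10, q=1
  k=2: a=3, p=39, q=4
  k=3: a=9, p=361, q=37
  k=4: a=6, p=2205, q=226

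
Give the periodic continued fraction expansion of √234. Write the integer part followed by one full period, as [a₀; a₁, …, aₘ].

a₀ = ⌊√234⌋ = 15.
With m₀=0, d₀=1 and mₖ₊₁ = dₖaₖ − mₖ, dₖ₊₁ = (n − mₖ₊₁²)/dₖ, aₖ₊₁ = ⌊(a₀+mₖ₊₁)/dₖ₊₁⌋:
  k=1: m=15, d=9, a=3
  k=2: m=12, d=10, a=2
  k=3: m=8, d=17, a=1
  k=4: m=9, d=9, a=2
  k=5: m=9, d=17, a=1
  k=6: m=8, d=10, a=2
  k=7: m=12, d=9, a=3
  k=8: m=15, d=1, a=30
d=1 and a=2a₀=30 at k=8, so the next step gives (m, d) = (15, 9) again — its k=1 value — and the period has length 8.

[15; 3, 2, 1, 2, 1, 2, 3, 30]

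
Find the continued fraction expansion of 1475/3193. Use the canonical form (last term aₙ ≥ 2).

[0; 2, 6, 14, 3, 2, 2]

1475 = 0*3193 + 1475
3193 = 2*1475 + 243
1475 = 6*243 + 17
243 = 14*17 + 5
17 = 3*5 + 2
5 = 2*2 + 1
2 = 2*1 + 0  (stop)
So 1475/3193 = [0; 2, 6, 14, 3, 2, 2].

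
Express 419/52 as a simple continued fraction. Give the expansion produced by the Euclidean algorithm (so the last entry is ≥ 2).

419 = 8·52 + 3
52 = 17·3 + 1
3 = 3·1 + 0  (stop)
So 419/52 = [8; 17, 3].

[8; 17, 3]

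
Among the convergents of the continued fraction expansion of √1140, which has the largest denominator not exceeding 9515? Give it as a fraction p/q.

√1140 = [33; 1, 3, 4, 3, 1, 66, …] (period length 6).
Convergents:
  p_0/q_0 = 33/1
  p_1/q_1 = 34/1
  p_2/q_2 = 135/4
  p_3/q_3 = 574/17
  p_4/q_4 = 1857/55
  p_5/q_5 = 2431/72
  p_6/q_6 = 162303/4807
  p_7/q_7 = 164734/4879
  p_8/q_8 = 656505/19444
q_7 = 4879 ≤ 9515 < 19444 = q_8, so the answer is 164734/4879.

164734/4879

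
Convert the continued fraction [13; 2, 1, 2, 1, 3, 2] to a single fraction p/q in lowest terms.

Fold from the inside: start with 2/1.
  3 + 1/2 = 7/2
  1 + 2/7 = 9/7
  2 + 7/9 = 25/9
  1 + 9/25 = 34/25
  2 + 25/34 = 93/34
  13 + 34/93 = 1243/93

1243/93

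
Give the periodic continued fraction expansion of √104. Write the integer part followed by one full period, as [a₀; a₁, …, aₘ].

a₀ = ⌊√104⌋ = 10.
With m₀=0, d₀=1 and mₖ₊₁ = dₖaₖ − mₖ, dₖ₊₁ = (n − mₖ₊₁²)/dₖ, aₖ₊₁ = ⌊(a₀+mₖ₊₁)/dₖ₊₁⌋:
  k=1: m=10, d=4, a=5
  k=2: m=10, d=1, a=20
d=1 and a=2a₀=20 at k=2, so the next step gives (m, d) = (10, 4) again — its k=1 value — and the period has length 2.

[10; 5, 20]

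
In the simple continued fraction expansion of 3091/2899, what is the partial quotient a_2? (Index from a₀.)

3091 = 1·2899 + 192   →  a_0 = 1
2899 = 15·192 + 19   →  a_1 = 15
192 = 10·19 + 2   →  a_2 = 10

10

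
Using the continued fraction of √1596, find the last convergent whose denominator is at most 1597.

√1596 = [39; 1, 18, 1, 78, …] (period length 4).
Convergents:
  p_0/q_0 = 39/1
  p_1/q_1 = 40/1
  p_2/q_2 = 759/19
  p_3/q_3 = 799/20
  p_4/q_4 = 63081/1579
  p_5/q_5 = 63880/1599
q_4 = 1579 ≤ 1597 < 1599 = q_5, so the answer is 63081/1579.

63081/1579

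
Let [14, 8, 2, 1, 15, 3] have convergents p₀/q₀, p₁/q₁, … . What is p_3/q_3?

353/25

Using pₖ = aₖpₖ₋₁ + pₖ₋₂, qₖ = aₖqₖ₋₁ + qₖ₋₂ (with p₋₁=1, p₋₂=0, q₋₁=0, q₋₂=1):
  k=0: a=14, p=14, q=1
  k=1: a=8, p=113, q=8
  k=2: a=2, p=240, q=17
  k=3: a=1, p=353, q=25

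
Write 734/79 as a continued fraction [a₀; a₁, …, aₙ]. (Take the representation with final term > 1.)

734 = 9×79 + 23
79 = 3×23 + 10
23 = 2×10 + 3
10 = 3×3 + 1
3 = 3×1 + 0  (stop)
So 734/79 = [9; 3, 2, 3, 3].

[9; 3, 2, 3, 3]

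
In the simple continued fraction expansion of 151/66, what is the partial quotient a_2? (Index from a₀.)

151 = 2·66 + 19   →  a_0 = 2
66 = 3·19 + 9   →  a_1 = 3
19 = 2·9 + 1   →  a_2 = 2

2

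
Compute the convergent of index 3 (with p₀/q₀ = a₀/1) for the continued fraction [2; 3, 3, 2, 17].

Using pₖ = aₖpₖ₋₁ + pₖ₋₂, qₖ = aₖqₖ₋₁ + qₖ₋₂ (with p₋₁=1, p₋₂=0, q₋₁=0, q₋₂=1):
  k=0: a=2, p=2, q=1
  k=1: a=3, p=7, q=3
  k=2: a=3, p=23, q=10
  k=3: a=2, p=53, q=23

53/23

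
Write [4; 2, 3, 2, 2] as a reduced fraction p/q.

Using pₖ = aₖpₖ₋₁ + pₖ₋₂ and qₖ = aₖqₖ₋₁ + qₖ₋₂:
  k=0: a=4, p=4, q=1
  k=1: a=2, p=9, q=2
  k=2: a=3, p=31, q=7
  k=3: a=2, p=71, q=16
  k=4: a=2, p=173, q=39

173/39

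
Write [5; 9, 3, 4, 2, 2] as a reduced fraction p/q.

Fold from the inside: start with 2/1.
  2 + 1/2 = 5/2
  4 + 2/5 = 22/5
  3 + 5/22 = 71/22
  9 + 22/71 = 661/71
  5 + 71/661 = 3376/661

3376/661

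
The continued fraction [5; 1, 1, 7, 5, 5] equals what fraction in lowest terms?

2213/400

Using pₖ = aₖpₖ₋₁ + pₖ₋₂ and qₖ = aₖqₖ₋₁ + qₖ₋₂:
  k=0: a=5, p=5, q=1
  k=1: a=1, p=6, q=1
  k=2: a=1, p=11, q=2
  k=3: a=7, p=83, q=15
  k=4: a=5, p=426, q=77
  k=5: a=5, p=2213, q=400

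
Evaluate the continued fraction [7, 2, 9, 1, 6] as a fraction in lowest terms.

1084/145

Using pₖ = aₖpₖ₋₁ + pₖ₋₂ and qₖ = aₖqₖ₋₁ + qₖ₋₂:
  k=0: a=7, p=7, q=1
  k=1: a=2, p=15, q=2
  k=2: a=9, p=142, q=19
  k=3: a=1, p=157, q=21
  k=4: a=6, p=1084, q=145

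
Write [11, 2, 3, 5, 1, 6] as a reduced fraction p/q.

3441/301

Using pₖ = aₖpₖ₋₁ + pₖ₋₂ and qₖ = aₖqₖ₋₁ + qₖ₋₂:
  k=0: a=11, p=11, q=1
  k=1: a=2, p=23, q=2
  k=2: a=3, p=80, q=7
  k=3: a=5, p=423, q=37
  k=4: a=1, p=503, q=44
  k=5: a=6, p=3441, q=301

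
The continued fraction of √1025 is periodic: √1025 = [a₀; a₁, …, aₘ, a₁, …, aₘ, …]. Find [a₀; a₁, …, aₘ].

a₀ = ⌊√1025⌋ = 32.
With m₀=0, d₀=1 and mₖ₊₁ = dₖaₖ − mₖ, dₖ₊₁ = (n − mₖ₊₁²)/dₖ, aₖ₊₁ = ⌊(a₀+mₖ₊₁)/dₖ₊₁⌋:
  k=1: m=32, d=1, a=64
d=1 and a=2a₀=64 at k=1, so the next step gives (m, d) = (32, 1) again — its k=1 value — and the period has length 1.

[32; 64]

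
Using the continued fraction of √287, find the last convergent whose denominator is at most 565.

9487/560

√287 = [16; 1, 15, 1, 32, …] (period length 4).
Convergents:
  p_0/q_0 = 16/1
  p_1/q_1 = 17/1
  p_2/q_2 = 271/16
  p_3/q_3 = 288/17
  p_4/q_4 = 9487/560
  p_5/q_5 = 9775/577
q_4 = 560 ≤ 565 < 577 = q_5, so the answer is 9487/560.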